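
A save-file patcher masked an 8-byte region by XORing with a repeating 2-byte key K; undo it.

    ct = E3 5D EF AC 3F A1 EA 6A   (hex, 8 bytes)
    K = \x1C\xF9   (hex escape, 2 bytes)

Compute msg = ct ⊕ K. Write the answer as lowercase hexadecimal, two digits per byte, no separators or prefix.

The 2-byte key repeats, so the effective keystream is 1c f9 1c f9 1c f9 1c f9.
byte 0: e3 ⊕ 1c = ff
byte 1: 5d ⊕ f9 = a4
byte 2: ef ⊕ 1c = f3
byte 3: ac ⊕ f9 = 55
byte 4: 3f ⊕ 1c = 23
byte 5: a1 ⊕ f9 = 58
byte 6: ea ⊕ 1c = f6
byte 7: 6a ⊕ f9 = 93

ffa4f3552358f693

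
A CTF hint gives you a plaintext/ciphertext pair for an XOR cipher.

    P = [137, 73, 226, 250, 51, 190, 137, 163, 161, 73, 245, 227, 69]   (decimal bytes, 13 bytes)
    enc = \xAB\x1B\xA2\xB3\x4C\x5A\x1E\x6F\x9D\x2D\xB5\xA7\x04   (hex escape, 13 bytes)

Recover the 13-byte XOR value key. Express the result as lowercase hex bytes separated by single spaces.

Since enc = P ⊕ key, XORing both sides with P gives key = P ⊕ enc.
byte 0: 137 ^ 171 =  34
byte 1:  73 ^  27 =  82
byte 2: 226 ^ 162 =  64
byte 3: 250 ^ 179 =  73
byte 4:  51 ^  76 = 127
byte 5: 190 ^  90 = 228
byte 6: 137 ^  30 = 151
byte 7: 163 ^ 111 = 204
byte 8: 161 ^ 157 =  60
byte 9:  73 ^  45 = 100
byte 10: 245 ^ 181 =  64
byte 11: 227 ^ 167 =  68
byte 12:  69 ^   4 =  65

22 52 40 49 7f e4 97 cc 3c 64 40 44 41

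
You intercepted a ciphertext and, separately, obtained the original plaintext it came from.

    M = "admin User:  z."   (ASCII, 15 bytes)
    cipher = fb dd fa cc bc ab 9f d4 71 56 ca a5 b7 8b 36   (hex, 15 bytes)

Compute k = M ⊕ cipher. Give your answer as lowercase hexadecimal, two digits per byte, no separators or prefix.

Since cipher = M ⊕ k, XORing both sides with M gives k = M ⊕ cipher.
01100001 XOR 11111011 = 10011010
01100100 XOR 11011101 = 10111001
01101101 XOR 11111010 = 10010111
01101001 XOR 11001100 = 10100101
01101110 XOR 10111100 = 11010010
00100000 XOR 10101011 = 10001011
01010101 XOR 10011111 = 11001010
01110011 XOR 11010100 = 10100111
01100101 XOR 01110001 = 00010100
01110010 XOR 01010110 = 00100100
00111010 XOR 11001010 = 11110000
00100000 XOR 10100101 = 10000101
00100000 XOR 10110111 = 10010111
01111010 XOR 10001011 = 11110001
00101110 XOR 00110110 = 00011000

9ab997a5d28bcaa71424f08597f118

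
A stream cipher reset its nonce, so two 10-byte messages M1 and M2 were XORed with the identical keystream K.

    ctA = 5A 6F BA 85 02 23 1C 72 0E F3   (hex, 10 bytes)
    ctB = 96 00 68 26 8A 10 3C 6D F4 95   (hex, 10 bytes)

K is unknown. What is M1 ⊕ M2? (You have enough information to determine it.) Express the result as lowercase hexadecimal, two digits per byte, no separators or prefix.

ctA ⊕ ctB = (M1 ⊕ K) ⊕ (M2 ⊕ K) = M1 ⊕ M2 — the shared key cancels under XOR.
 90 xor 150 = 204
111 xor   0 = 111
186 xor 104 = 210
133 xor  38 = 163
  2 xor 138 = 136
 35 xor  16 =  51
 28 xor  60 =  32
114 xor 109 =  31
 14 xor 244 = 250
243 xor 149 = 102

cc6fd2a38833201ffa66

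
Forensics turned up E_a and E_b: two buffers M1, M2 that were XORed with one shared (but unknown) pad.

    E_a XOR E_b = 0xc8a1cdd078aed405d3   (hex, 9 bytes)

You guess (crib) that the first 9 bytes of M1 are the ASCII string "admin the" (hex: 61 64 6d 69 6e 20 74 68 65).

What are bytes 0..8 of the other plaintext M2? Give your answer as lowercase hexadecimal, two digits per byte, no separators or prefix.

a9c5a0b9168ea06db6

Since E_a ⊕ E_b = M1 ⊕ M2, XORing with the guessed M1 bytes yields the corresponding M2 bytes: M2 = (E_a ⊕ E_b) ⊕ M1.
200 ⊕  97 = 169
161 ⊕ 100 = 197
205 ⊕ 109 = 160
208 ⊕ 105 = 185
120 ⊕ 110 =  22
174 ⊕  32 = 142
212 ⊕ 116 = 160
  5 ⊕ 104 = 109
211 ⊕ 101 = 182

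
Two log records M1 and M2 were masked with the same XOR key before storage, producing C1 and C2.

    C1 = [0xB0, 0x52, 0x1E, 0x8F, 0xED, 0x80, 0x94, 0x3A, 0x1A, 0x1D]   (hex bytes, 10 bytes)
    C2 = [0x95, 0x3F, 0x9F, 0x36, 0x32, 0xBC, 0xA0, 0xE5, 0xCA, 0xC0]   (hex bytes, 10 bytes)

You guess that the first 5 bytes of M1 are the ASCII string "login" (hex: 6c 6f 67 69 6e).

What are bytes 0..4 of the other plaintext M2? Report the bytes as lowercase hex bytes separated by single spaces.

49 02 e6 d0 b1

First, C1 ⊕ C2 = (M1 ⊕ K) ⊕ (M2 ⊕ K) = M1 ⊕ M2, so the key drops out. Then M2 = (M1 ⊕ M2) ⊕ M1 over the first 5 bytes.
byte 0: (b0 ^ 95) ^ 6c = 25 ^ 6c = 49
byte 1: (52 ^ 3f) ^ 6f = 6d ^ 6f = 02
byte 2: (1e ^ 9f) ^ 67 = 81 ^ 67 = e6
byte 3: (8f ^ 36) ^ 69 = b9 ^ 69 = d0
byte 4: (ed ^ 32) ^ 6e = df ^ 6e = b1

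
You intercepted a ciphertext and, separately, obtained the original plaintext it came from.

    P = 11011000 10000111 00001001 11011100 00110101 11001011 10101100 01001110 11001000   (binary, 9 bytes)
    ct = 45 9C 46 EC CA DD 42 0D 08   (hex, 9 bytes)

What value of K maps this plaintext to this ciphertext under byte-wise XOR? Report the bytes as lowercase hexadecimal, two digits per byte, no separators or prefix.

9d1b4f30ff16ee43c0

Since ct = P ⊕ K, XORing both sides with P gives K = P ⊕ ct.
byte 0: d8 XOR 45 = 9d
byte 1: 87 XOR 9c = 1b
byte 2: 09 XOR 46 = 4f
byte 3: dc XOR ec = 30
byte 4: 35 XOR ca = ff
byte 5: cb XOR dd = 16
byte 6: ac XOR 42 = ee
byte 7: 4e XOR 0d = 43
byte 8: c8 XOR 08 = c0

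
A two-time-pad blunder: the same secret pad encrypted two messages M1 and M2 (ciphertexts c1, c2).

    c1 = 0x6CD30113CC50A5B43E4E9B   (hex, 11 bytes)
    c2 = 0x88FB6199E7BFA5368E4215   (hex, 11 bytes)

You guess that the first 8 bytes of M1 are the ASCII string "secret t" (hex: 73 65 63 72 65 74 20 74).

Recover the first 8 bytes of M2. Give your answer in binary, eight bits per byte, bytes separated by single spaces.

10010111 01001101 00000011 11111000 01001110 10011011 00100000 11110110

First, c1 ⊕ c2 = (M1 ⊕ K) ⊕ (M2 ⊕ K) = M1 ⊕ M2, so the key drops out. Then M2 = (M1 ⊕ M2) ⊕ M1 over the first 8 bytes.
byte 0: (6c XOR 88) XOR 73 = e4 XOR 73 = 97
byte 1: (d3 XOR fb) XOR 65 = 28 XOR 65 = 4d
byte 2: (01 XOR 61) XOR 63 = 60 XOR 63 = 03
byte 3: (13 XOR 99) XOR 72 = 8a XOR 72 = f8
byte 4: (cc XOR e7) XOR 65 = 2b XOR 65 = 4e
byte 5: (50 XOR bf) XOR 74 = ef XOR 74 = 9b
byte 6: (a5 XOR a5) XOR 20 = 00 XOR 20 = 20
byte 7: (b4 XOR 36) XOR 74 = 82 XOR 74 = f6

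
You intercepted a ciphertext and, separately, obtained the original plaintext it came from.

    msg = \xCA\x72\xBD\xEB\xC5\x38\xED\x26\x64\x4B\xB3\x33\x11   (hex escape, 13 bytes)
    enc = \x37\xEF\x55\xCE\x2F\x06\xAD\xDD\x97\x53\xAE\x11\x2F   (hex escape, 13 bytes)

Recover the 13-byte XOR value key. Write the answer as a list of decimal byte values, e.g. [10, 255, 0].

Since enc = msg ⊕ key, XORing both sides with msg gives key = msg ⊕ enc.
ca XOR 37 = fd
72 XOR ef = 9d
bd XOR 55 = e8
eb XOR ce = 25
c5 XOR 2f = ea
38 XOR 06 = 3e
ed XOR ad = 40
26 XOR dd = fb
64 XOR 97 = f3
4b XOR 53 = 18
b3 XOR ae = 1d
33 XOR 11 = 22
11 XOR 2f = 3e

[253, 157, 232, 37, 234, 62, 64, 251, 243, 24, 29, 34, 62]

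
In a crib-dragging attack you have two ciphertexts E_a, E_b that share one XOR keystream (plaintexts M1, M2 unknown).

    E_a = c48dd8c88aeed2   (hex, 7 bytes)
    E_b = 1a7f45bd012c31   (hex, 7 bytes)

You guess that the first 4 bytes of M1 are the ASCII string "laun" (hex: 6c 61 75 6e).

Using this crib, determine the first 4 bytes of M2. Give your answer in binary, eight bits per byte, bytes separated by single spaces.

First, E_a ⊕ E_b = (M1 ⊕ K) ⊕ (M2 ⊕ K) = M1 ⊕ M2, so the key drops out. Then M2 = (M1 ⊕ M2) ⊕ M1 over the first 4 bytes.
byte 0: (c4 ⊕ 1a) ⊕ 6c = de ⊕ 6c = b2
byte 1: (8d ⊕ 7f) ⊕ 61 = f2 ⊕ 61 = 93
byte 2: (d8 ⊕ 45) ⊕ 75 = 9d ⊕ 75 = e8
byte 3: (c8 ⊕ bd) ⊕ 6e = 75 ⊕ 6e = 1b

10110010 10010011 11101000 00011011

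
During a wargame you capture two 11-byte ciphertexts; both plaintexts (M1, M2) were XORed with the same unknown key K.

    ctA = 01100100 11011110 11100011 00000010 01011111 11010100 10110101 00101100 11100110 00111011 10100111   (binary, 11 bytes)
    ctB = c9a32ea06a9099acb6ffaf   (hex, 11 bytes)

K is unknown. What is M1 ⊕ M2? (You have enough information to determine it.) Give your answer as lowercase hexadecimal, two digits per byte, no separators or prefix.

ad7dcda235442c8050c408

ctA ⊕ ctB = (M1 ⊕ K) ⊕ (M2 ⊕ K) = M1 ⊕ M2 — the shared key cancels under XOR.
64 xor c9 = ad
de xor a3 = 7d
e3 xor 2e = cd
02 xor a0 = a2
5f xor 6a = 35
d4 xor 90 = 44
b5 xor 99 = 2c
2c xor ac = 80
e6 xor b6 = 50
3b xor ff = c4
a7 xor af = 08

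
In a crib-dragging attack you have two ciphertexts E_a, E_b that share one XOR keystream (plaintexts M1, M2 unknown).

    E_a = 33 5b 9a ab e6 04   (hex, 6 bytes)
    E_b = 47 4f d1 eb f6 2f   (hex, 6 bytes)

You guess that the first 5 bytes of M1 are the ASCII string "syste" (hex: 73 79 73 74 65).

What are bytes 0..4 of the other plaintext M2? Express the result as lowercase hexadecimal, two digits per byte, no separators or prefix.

First, E_a ⊕ E_b = (M1 ⊕ K) ⊕ (M2 ⊕ K) = M1 ⊕ M2, so the key drops out. Then M2 = (M1 ⊕ M2) ⊕ M1 over the first 5 bytes.
byte 0: (33 ⊕ 47) ⊕ 73 = 74 ⊕ 73 = 07
byte 1: (5b ⊕ 4f) ⊕ 79 = 14 ⊕ 79 = 6d
byte 2: (9a ⊕ d1) ⊕ 73 = 4b ⊕ 73 = 38
byte 3: (ab ⊕ eb) ⊕ 74 = 40 ⊕ 74 = 34
byte 4: (e6 ⊕ f6) ⊕ 65 = 10 ⊕ 65 = 75

076d383475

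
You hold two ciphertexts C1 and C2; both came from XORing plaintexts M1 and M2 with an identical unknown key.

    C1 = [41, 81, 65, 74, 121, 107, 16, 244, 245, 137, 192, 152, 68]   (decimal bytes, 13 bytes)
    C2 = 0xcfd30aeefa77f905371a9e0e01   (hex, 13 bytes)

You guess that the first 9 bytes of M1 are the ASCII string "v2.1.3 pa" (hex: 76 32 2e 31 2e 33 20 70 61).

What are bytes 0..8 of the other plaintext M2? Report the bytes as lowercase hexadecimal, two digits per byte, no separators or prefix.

First, C1 ⊕ C2 = (M1 ⊕ K) ⊕ (M2 ⊕ K) = M1 ⊕ M2, so the key drops out. Then M2 = (M1 ⊕ M2) ⊕ M1 over the first 9 bytes.
byte 0: (29 ^ cf) ^ 76 = e6 ^ 76 = 90
byte 1: (51 ^ d3) ^ 32 = 82 ^ 32 = b0
byte 2: (41 ^ 0a) ^ 2e = 4b ^ 2e = 65
byte 3: (4a ^ ee) ^ 31 = a4 ^ 31 = 95
byte 4: (79 ^ fa) ^ 2e = 83 ^ 2e = ad
byte 5: (6b ^ 77) ^ 33 = 1c ^ 33 = 2f
byte 6: (10 ^ f9) ^ 20 = e9 ^ 20 = c9
byte 7: (f4 ^ 05) ^ 70 = f1 ^ 70 = 81
byte 8: (f5 ^ 37) ^ 61 = c2 ^ 61 = a3

90b06595ad2fc981a3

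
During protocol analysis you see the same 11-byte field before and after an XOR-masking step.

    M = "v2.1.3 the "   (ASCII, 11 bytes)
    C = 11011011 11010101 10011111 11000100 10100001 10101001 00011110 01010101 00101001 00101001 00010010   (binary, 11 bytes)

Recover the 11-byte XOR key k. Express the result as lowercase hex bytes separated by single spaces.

Since C = M ⊕ k, XORing both sides with M gives k = M ⊕ C.
byte 0: 76 xor db = ad
byte 1: 32 xor d5 = e7
byte 2: 2e xor 9f = b1
byte 3: 31 xor c4 = f5
byte 4: 2e xor a1 = 8f
byte 5: 33 xor a9 = 9a
byte 6: 20 xor 1e = 3e
byte 7: 74 xor 55 = 21
byte 8: 68 xor 29 = 41
byte 9: 65 xor 29 = 4c
byte 10: 20 xor 12 = 32

ad e7 b1 f5 8f 9a 3e 21 41 4c 32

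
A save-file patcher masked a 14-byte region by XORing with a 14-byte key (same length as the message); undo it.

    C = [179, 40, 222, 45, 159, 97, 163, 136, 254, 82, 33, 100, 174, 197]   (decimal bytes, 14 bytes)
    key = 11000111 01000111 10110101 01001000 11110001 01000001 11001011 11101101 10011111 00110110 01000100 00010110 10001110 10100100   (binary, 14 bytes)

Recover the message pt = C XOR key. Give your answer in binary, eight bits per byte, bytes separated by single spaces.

01110100 01101111 01101011 01100101 01101110 00100000 01101000 01100101 01100001 01100100 01100101 01110010 00100000 01100001

b3 XOR c7 = 74
28 XOR 47 = 6f
de XOR b5 = 6b
2d XOR 48 = 65
9f XOR f1 = 6e
61 XOR 41 = 20
a3 XOR cb = 68
88 XOR ed = 65
fe XOR 9f = 61
52 XOR 36 = 64
21 XOR 44 = 65
64 XOR 16 = 72
ae XOR 8e = 20
c5 XOR a4 = 61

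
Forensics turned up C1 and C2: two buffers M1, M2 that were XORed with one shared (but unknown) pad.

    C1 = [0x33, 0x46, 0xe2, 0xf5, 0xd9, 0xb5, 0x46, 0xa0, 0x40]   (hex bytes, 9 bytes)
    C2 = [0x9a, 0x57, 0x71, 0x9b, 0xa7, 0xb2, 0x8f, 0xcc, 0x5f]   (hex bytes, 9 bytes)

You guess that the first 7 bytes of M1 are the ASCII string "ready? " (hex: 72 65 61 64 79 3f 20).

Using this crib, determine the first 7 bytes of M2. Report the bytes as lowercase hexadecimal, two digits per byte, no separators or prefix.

db74f20a0738e9

First, C1 ⊕ C2 = (M1 ⊕ K) ⊕ (M2 ⊕ K) = M1 ⊕ M2, so the key drops out. Then M2 = (M1 ⊕ M2) ⊕ M1 over the first 7 bytes.
byte 0: (33 XOR 9a) XOR 72 = a9 XOR 72 = db
byte 1: (46 XOR 57) XOR 65 = 11 XOR 65 = 74
byte 2: (e2 XOR 71) XOR 61 = 93 XOR 61 = f2
byte 3: (f5 XOR 9b) XOR 64 = 6e XOR 64 = 0a
byte 4: (d9 XOR a7) XOR 79 = 7e XOR 79 = 07
byte 5: (b5 XOR b2) XOR 3f = 07 XOR 3f = 38
byte 6: (46 XOR 8f) XOR 20 = c9 XOR 20 = e9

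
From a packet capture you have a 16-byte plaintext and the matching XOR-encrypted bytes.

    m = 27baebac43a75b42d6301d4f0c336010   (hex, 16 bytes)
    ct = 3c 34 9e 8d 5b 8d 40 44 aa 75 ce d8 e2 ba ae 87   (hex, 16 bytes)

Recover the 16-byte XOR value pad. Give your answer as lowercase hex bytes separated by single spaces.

1b 8e 75 21 18 2a 1b 06 7c 45 d3 97 ee 89 ce 97

Since ct = m ⊕ pad, XORing both sides with m gives pad = m ⊕ ct.
00100111 xor 00111100 = 00011011
10111010 xor 00110100 = 10001110
11101011 xor 10011110 = 01110101
10101100 xor 10001101 = 00100001
01000011 xor 01011011 = 00011000
10100111 xor 10001101 = 00101010
01011011 xor 01000000 = 00011011
01000010 xor 01000100 = 00000110
11010110 xor 10101010 = 01111100
00110000 xor 01110101 = 01000101
00011101 xor 11001110 = 11010011
01001111 xor 11011000 = 10010111
00001100 xor 11100010 = 11101110
00110011 xor 10111010 = 10001001
01100000 xor 10101110 = 11001110
00010000 xor 10000111 = 10010111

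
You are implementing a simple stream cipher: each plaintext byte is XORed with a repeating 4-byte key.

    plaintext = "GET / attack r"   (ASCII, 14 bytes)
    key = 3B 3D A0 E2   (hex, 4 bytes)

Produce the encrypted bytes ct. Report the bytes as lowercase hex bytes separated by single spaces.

The 4-byte key repeats, so the effective keystream is 3b 3d a0 e2 3b 3d a0 e2 3b 3d a0 e2 3b 3d.
byte 0: 01000111 xor 00111011 = 01111100
byte 1: 01000101 xor 00111101 = 01111000
byte 2: 01010100 xor 10100000 = 11110100
byte 3: 00100000 xor 11100010 = 11000010
byte 4: 00101111 xor 00111011 = 00010100
byte 5: 00100000 xor 00111101 = 00011101
byte 6: 01100001 xor 10100000 = 11000001
byte 7: 01110100 xor 11100010 = 10010110
byte 8: 01110100 xor 00111011 = 01001111
byte 9: 01100001 xor 00111101 = 01011100
byte 10: 01100011 xor 10100000 = 11000011
byte 11: 01101011 xor 11100010 = 10001001
byte 12: 00100000 xor 00111011 = 00011011
byte 13: 01110010 xor 00111101 = 01001111

7c 78 f4 c2 14 1d c1 96 4f 5c c3 89 1b 4f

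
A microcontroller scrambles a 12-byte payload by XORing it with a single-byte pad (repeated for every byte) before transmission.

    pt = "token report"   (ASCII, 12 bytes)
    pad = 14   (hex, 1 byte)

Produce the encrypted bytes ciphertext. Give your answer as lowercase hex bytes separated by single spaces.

The 1-byte key repeats, so the effective keystream is 14 14 14 14 14 14 14 14 14 14 14 14.
byte 0: 74 ^ 14 = 60
byte 1: 6f ^ 14 = 7b
byte 2: 6b ^ 14 = 7f
byte 3: 65 ^ 14 = 71
byte 4: 6e ^ 14 = 7a
byte 5: 20 ^ 14 = 34
byte 6: 72 ^ 14 = 66
byte 7: 65 ^ 14 = 71
byte 8: 70 ^ 14 = 64
byte 9: 6f ^ 14 = 7b
byte 10: 72 ^ 14 = 66
byte 11: 74 ^ 14 = 60

60 7b 7f 71 7a 34 66 71 64 7b 66 60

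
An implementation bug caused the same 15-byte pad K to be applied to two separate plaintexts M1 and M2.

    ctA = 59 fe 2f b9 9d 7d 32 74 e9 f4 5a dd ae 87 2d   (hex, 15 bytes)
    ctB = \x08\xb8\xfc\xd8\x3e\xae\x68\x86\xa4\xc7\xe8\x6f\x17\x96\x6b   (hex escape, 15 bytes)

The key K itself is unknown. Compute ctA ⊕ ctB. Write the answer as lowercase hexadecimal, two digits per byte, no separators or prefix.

5146d361a3d35af24d33b2b2b91146

ctA ⊕ ctB = (M1 ⊕ K) ⊕ (M2 ⊕ K) = M1 ⊕ M2 — the shared key cancels under XOR.
 89 ⊕   8 =  81
254 ⊕ 184 =  70
 47 ⊕ 252 = 211
185 ⊕ 216 =  97
157 ⊕  62 = 163
125 ⊕ 174 = 211
 50 ⊕ 104 =  90
116 ⊕ 134 = 242
233 ⊕ 164 =  77
244 ⊕ 199 =  51
 90 ⊕ 232 = 178
221 ⊕ 111 = 178
174 ⊕  23 = 185
135 ⊕ 150 =  17
 45 ⊕ 107 =  70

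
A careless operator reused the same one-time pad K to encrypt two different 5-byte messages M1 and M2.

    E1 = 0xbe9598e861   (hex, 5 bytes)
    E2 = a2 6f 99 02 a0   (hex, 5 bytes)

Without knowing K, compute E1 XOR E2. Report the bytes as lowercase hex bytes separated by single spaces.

1c fa 01 ea c1

E1 ⊕ E2 = (M1 ⊕ K) ⊕ (M2 ⊕ K) = M1 ⊕ M2 — the shared key cancels under XOR.
be ⊕ a2 = 1c
95 ⊕ 6f = fa
98 ⊕ 99 = 01
e8 ⊕ 02 = ea
61 ⊕ a0 = c1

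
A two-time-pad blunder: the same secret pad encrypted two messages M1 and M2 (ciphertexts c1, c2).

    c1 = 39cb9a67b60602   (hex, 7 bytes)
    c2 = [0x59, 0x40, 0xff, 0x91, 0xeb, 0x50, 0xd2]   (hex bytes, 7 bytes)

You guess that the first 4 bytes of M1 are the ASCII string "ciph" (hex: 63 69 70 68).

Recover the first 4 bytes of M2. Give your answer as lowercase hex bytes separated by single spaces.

03 e2 15 9e

First, c1 ⊕ c2 = (M1 ⊕ K) ⊕ (M2 ⊕ K) = M1 ⊕ M2, so the key drops out. Then M2 = (M1 ⊕ M2) ⊕ M1 over the first 4 bytes.
byte 0: (39 ^ 59) ^ 63 = 60 ^ 63 = 03
byte 1: (cb ^ 40) ^ 69 = 8b ^ 69 = e2
byte 2: (9a ^ ff) ^ 70 = 65 ^ 70 = 15
byte 3: (67 ^ 91) ^ 68 = f6 ^ 68 = 9e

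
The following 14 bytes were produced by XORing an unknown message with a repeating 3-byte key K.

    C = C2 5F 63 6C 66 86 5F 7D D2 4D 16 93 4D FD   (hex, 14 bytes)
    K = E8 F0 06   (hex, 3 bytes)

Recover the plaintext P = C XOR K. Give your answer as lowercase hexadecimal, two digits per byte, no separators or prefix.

The 3-byte key repeats, so the effective keystream is e8 f0 06 e8 f0 06 e8 f0 06 e8 f0 06 e8 f0.
byte 0: 11000010 ^ 11101000 = 00101010
byte 1: 01011111 ^ 11110000 = 10101111
byte 2: 01100011 ^ 00000110 = 01100101
byte 3: 01101100 ^ 11101000 = 10000100
byte 4: 01100110 ^ 11110000 = 10010110
byte 5: 10000110 ^ 00000110 = 10000000
byte 6: 01011111 ^ 11101000 = 10110111
byte 7: 01111101 ^ 11110000 = 10001101
byte 8: 11010010 ^ 00000110 = 11010100
byte 9: 01001101 ^ 11101000 = 10100101
byte 10: 00010110 ^ 11110000 = 11100110
byte 11: 10010011 ^ 00000110 = 10010101
byte 12: 01001101 ^ 11101000 = 10100101
byte 13: 11111101 ^ 11110000 = 00001101

2aaf65849680b78dd4a5e695a50d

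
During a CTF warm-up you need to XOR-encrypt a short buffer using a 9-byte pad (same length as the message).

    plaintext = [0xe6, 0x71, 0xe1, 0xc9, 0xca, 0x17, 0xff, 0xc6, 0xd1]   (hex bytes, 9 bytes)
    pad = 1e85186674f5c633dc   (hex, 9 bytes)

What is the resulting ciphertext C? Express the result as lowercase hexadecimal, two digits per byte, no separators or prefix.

f8f4f9afbee239f50d

230 xor  30 = 248
113 xor 133 = 244
225 xor  24 = 249
201 xor 102 = 175
202 xor 116 = 190
 23 xor 245 = 226
255 xor 198 =  57
198 xor  51 = 245
209 xor 220 =  13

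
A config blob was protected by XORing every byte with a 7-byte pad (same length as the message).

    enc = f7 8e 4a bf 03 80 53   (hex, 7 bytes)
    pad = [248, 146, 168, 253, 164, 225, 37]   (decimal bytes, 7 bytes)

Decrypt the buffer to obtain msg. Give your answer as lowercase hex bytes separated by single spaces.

0f 1c e2 42 a7 61 76

XOR is its own inverse, so applying the key byte-wise gives the result directly.
byte 0: f7 ⊕ f8 = 0f
byte 1: 8e ⊕ 92 = 1c
byte 2: 4a ⊕ a8 = e2
byte 3: bf ⊕ fd = 42
byte 4: 03 ⊕ a4 = a7
byte 5: 80 ⊕ e1 = 61
byte 6: 53 ⊕ 25 = 76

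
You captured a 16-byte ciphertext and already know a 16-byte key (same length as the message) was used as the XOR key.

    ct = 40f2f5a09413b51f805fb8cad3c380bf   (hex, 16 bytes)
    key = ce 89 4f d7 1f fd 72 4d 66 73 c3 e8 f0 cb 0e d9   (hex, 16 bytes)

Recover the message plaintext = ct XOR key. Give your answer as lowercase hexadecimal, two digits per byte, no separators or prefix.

XOR is its own inverse, so applying the key byte-wise gives the result directly.
40 XOR ce = 8e
f2 XOR 89 = 7b
f5 XOR 4f = ba
a0 XOR d7 = 77
94 XOR 1f = 8b
13 XOR fd = ee
b5 XOR 72 = c7
1f XOR 4d = 52
80 XOR 66 = e6
5f XOR 73 = 2c
b8 XOR c3 = 7b
ca XOR e8 = 22
d3 XOR f0 = 23
c3 XOR cb = 08
80 XOR 0e = 8e
bf XOR d9 = 66

8e7bba778beec752e62c7b2223088e66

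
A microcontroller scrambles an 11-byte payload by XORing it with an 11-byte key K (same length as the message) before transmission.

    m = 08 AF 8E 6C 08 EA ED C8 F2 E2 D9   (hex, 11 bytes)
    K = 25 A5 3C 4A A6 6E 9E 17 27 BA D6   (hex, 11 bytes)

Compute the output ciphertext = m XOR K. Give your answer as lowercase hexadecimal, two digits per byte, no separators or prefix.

08 ^ 25 = 2d
af ^ a5 = 0a
8e ^ 3c = b2
6c ^ 4a = 26
08 ^ a6 = ae
ea ^ 6e = 84
ed ^ 9e = 73
c8 ^ 17 = df
f2 ^ 27 = d5
e2 ^ ba = 58
d9 ^ d6 = 0f

2d0ab226ae8473dfd5580f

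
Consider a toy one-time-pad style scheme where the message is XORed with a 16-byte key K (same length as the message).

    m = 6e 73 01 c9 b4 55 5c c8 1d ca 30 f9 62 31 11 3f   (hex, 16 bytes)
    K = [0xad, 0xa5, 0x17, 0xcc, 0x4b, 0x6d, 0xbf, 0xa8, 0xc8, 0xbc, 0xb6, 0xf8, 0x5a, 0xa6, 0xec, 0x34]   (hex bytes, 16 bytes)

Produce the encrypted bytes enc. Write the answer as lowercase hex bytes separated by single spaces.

byte 0: 6e ⊕ ad = c3
byte 1: 73 ⊕ a5 = d6
byte 2: 01 ⊕ 17 = 16
byte 3: c9 ⊕ cc = 05
byte 4: b4 ⊕ 4b = ff
byte 5: 55 ⊕ 6d = 38
byte 6: 5c ⊕ bf = e3
byte 7: c8 ⊕ a8 = 60
byte 8: 1d ⊕ c8 = d5
byte 9: ca ⊕ bc = 76
byte 10: 30 ⊕ b6 = 86
byte 11: f9 ⊕ f8 = 01
byte 12: 62 ⊕ 5a = 38
byte 13: 31 ⊕ a6 = 97
byte 14: 11 ⊕ ec = fd
byte 15: 3f ⊕ 34 = 0b

c3 d6 16 05 ff 38 e3 60 d5 76 86 01 38 97 fd 0b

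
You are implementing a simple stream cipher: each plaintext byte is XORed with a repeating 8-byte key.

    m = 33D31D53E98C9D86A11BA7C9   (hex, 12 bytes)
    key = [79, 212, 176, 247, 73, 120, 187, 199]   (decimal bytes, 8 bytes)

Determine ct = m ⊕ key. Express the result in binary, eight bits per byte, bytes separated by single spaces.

01111100 00000111 10101101 10100100 10100000 11110100 00100110 01000001 11101110 11001111 00010111 00111110

The 8-byte key repeats, so the effective keystream is 4f d4 b0 f7 49 78 bb c7 4f d4 b0 f7.
byte 0: 33 ^ 4f = 7c
byte 1: d3 ^ d4 = 07
byte 2: 1d ^ b0 = ad
byte 3: 53 ^ f7 = a4
byte 4: e9 ^ 49 = a0
byte 5: 8c ^ 78 = f4
byte 6: 9d ^ bb = 26
byte 7: 86 ^ c7 = 41
byte 8: a1 ^ 4f = ee
byte 9: 1b ^ d4 = cf
byte 10: a7 ^ b0 = 17
byte 11: c9 ^ f7 = 3e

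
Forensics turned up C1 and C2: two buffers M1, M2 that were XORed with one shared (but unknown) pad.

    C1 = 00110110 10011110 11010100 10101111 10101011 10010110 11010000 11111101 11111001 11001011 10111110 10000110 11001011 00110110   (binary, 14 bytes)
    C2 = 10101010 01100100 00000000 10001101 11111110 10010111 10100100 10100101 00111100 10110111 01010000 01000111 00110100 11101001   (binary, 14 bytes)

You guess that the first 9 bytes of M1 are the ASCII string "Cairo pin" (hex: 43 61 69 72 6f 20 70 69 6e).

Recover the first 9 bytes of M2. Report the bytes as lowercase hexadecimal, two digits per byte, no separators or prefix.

First, C1 ⊕ C2 = (M1 ⊕ K) ⊕ (M2 ⊕ K) = M1 ⊕ M2, so the key drops out. Then M2 = (M1 ⊕ M2) ⊕ M1 over the first 9 bytes.
byte 0: (36 XOR aa) XOR 43 = 9c XOR 43 = df
byte 1: (9e XOR 64) XOR 61 = fa XOR 61 = 9b
byte 2: (d4 XOR 00) XOR 69 = d4 XOR 69 = bd
byte 3: (af XOR 8d) XOR 72 = 22 XOR 72 = 50
byte 4: (ab XOR fe) XOR 6f = 55 XOR 6f = 3a
byte 5: (96 XOR 97) XOR 20 = 01 XOR 20 = 21
byte 6: (d0 XOR a4) XOR 70 = 74 XOR 70 = 04
byte 7: (fd XOR a5) XOR 69 = 58 XOR 69 = 31
byte 8: (f9 XOR 3c) XOR 6e = c5 XOR 6e = ab

df9bbd503a210431ab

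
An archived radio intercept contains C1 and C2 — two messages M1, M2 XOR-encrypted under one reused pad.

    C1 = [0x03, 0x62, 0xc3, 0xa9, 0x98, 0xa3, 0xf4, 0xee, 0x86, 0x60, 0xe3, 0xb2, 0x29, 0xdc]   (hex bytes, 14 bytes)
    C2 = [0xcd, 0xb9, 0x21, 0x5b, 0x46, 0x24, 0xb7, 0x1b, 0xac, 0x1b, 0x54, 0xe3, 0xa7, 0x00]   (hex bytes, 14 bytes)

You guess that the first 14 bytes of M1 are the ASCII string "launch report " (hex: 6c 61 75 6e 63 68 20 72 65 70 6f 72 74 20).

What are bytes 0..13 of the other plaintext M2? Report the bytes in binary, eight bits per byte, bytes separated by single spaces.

10100010 10111010 10010111 10011100 10111101 11101111 01100011 10000111 01001111 00001011 11011000 00100011 11111010 11111100

First, C1 ⊕ C2 = (M1 ⊕ K) ⊕ (M2 ⊕ K) = M1 ⊕ M2, so the key drops out. Then M2 = (M1 ⊕ M2) ⊕ M1 over the first 14 bytes.
byte 0: (03 ⊕ cd) ⊕ 6c = ce ⊕ 6c = a2
byte 1: (62 ⊕ b9) ⊕ 61 = db ⊕ 61 = ba
byte 2: (c3 ⊕ 21) ⊕ 75 = e2 ⊕ 75 = 97
byte 3: (a9 ⊕ 5b) ⊕ 6e = f2 ⊕ 6e = 9c
byte 4: (98 ⊕ 46) ⊕ 63 = de ⊕ 63 = bd
byte 5: (a3 ⊕ 24) ⊕ 68 = 87 ⊕ 68 = ef
byte 6: (f4 ⊕ b7) ⊕ 20 = 43 ⊕ 20 = 63
byte 7: (ee ⊕ 1b) ⊕ 72 = f5 ⊕ 72 = 87
byte 8: (86 ⊕ ac) ⊕ 65 = 2a ⊕ 65 = 4f
byte 9: (60 ⊕ 1b) ⊕ 70 = 7b ⊕ 70 = 0b
byte 10: (e3 ⊕ 54) ⊕ 6f = b7 ⊕ 6f = d8
byte 11: (b2 ⊕ e3) ⊕ 72 = 51 ⊕ 72 = 23
byte 12: (29 ⊕ a7) ⊕ 74 = 8e ⊕ 74 = fa
byte 13: (dc ⊕ 00) ⊕ 20 = dc ⊕ 20 = fc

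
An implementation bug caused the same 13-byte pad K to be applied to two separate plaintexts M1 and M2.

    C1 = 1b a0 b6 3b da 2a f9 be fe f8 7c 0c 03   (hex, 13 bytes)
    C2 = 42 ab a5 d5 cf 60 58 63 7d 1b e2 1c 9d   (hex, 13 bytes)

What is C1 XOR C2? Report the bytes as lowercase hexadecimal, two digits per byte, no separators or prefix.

C1 ⊕ C2 = (M1 ⊕ K) ⊕ (M2 ⊕ K) = M1 ⊕ M2 — the shared key cancels under XOR.
byte 0: 1b xor 42 = 59
byte 1: a0 xor ab = 0b
byte 2: b6 xor a5 = 13
byte 3: 3b xor d5 = ee
byte 4: da xor cf = 15
byte 5: 2a xor 60 = 4a
byte 6: f9 xor 58 = a1
byte 7: be xor 63 = dd
byte 8: fe xor 7d = 83
byte 9: f8 xor 1b = e3
byte 10: 7c xor e2 = 9e
byte 11: 0c xor 1c = 10
byte 12: 03 xor 9d = 9e

590b13ee154aa1dd83e39e109e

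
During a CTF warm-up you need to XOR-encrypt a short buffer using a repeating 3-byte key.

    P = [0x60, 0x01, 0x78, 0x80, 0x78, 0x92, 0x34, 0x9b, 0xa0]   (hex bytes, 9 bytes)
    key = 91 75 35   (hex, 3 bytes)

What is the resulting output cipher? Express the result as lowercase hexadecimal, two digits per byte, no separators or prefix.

The 3-byte key repeats, so the effective keystream is 91 75 35 91 75 35 91 75 35.
byte 0:  96 XOR 145 = 241
byte 1:   1 XOR 117 = 116
byte 2: 120 XOR  53 =  77
byte 3: 128 XOR 145 =  17
byte 4: 120 XOR 117 =  13
byte 5: 146 XOR  53 = 167
byte 6:  52 XOR 145 = 165
byte 7: 155 XOR 117 = 238
byte 8: 160 XOR  53 = 149

f1744d110da7a5ee95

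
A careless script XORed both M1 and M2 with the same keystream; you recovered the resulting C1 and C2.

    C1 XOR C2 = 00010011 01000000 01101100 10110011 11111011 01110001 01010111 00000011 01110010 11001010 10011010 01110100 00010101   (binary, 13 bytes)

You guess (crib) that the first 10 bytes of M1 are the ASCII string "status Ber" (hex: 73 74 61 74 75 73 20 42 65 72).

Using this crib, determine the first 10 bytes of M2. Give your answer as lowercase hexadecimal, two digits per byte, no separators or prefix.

Since C1 ⊕ C2 = M1 ⊕ M2, XORing with the guessed M1 bytes yields the corresponding M2 bytes: M2 = (C1 ⊕ C2) ⊕ M1.
13 ^ 73 = 60
40 ^ 74 = 34
6c ^ 61 = 0d
b3 ^ 74 = c7
fb ^ 75 = 8e
71 ^ 73 = 02
57 ^ 20 = 77
03 ^ 42 = 41
72 ^ 65 = 17
ca ^ 72 = b8

60340dc78e02774117b8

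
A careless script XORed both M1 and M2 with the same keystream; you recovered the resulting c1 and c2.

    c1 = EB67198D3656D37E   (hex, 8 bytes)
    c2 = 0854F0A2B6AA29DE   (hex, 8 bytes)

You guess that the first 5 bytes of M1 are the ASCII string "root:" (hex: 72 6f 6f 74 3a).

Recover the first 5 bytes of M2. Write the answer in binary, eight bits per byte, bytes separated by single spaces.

10010001 01011100 10000110 01011011 10111010

First, c1 ⊕ c2 = (M1 ⊕ K) ⊕ (M2 ⊕ K) = M1 ⊕ M2, so the key drops out. Then M2 = (M1 ⊕ M2) ⊕ M1 over the first 5 bytes.
byte 0: (eb ^ 08) ^ 72 = e3 ^ 72 = 91
byte 1: (67 ^ 54) ^ 6f = 33 ^ 6f = 5c
byte 2: (19 ^ f0) ^ 6f = e9 ^ 6f = 86
byte 3: (8d ^ a2) ^ 74 = 2f ^ 74 = 5b
byte 4: (36 ^ b6) ^ 3a = 80 ^ 3a = ba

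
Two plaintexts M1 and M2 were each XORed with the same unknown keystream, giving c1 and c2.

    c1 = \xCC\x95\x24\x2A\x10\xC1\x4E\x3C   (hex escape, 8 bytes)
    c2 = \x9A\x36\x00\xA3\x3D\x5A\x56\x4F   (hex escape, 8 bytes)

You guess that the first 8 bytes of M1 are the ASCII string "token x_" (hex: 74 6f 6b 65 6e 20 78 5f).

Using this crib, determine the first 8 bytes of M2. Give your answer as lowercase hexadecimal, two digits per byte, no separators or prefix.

First, c1 ⊕ c2 = (M1 ⊕ K) ⊕ (M2 ⊕ K) = M1 ⊕ M2, so the key drops out. Then M2 = (M1 ⊕ M2) ⊕ M1 over the first 8 bytes.
byte 0: (cc ^ 9a) ^ 74 = 56 ^ 74 = 22
byte 1: (95 ^ 36) ^ 6f = a3 ^ 6f = cc
byte 2: (24 ^ 00) ^ 6b = 24 ^ 6b = 4f
byte 3: (2a ^ a3) ^ 65 = 89 ^ 65 = ec
byte 4: (10 ^ 3d) ^ 6e = 2d ^ 6e = 43
byte 5: (c1 ^ 5a) ^ 20 = 9b ^ 20 = bb
byte 6: (4e ^ 56) ^ 78 = 18 ^ 78 = 60
byte 7: (3c ^ 4f) ^ 5f = 73 ^ 5f = 2c

22cc4fec43bb602c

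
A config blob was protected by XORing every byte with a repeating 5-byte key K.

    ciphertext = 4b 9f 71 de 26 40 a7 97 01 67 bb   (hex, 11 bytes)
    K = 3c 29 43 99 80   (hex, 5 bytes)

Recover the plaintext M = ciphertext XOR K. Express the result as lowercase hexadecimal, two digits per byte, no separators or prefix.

The 5-byte key repeats, so the effective keystream is 3c 29 43 99 80 3c 29 43 99 80 3c.
byte 0: 4b ^ 3c = 77
byte 1: 9f ^ 29 = b6
byte 2: 71 ^ 43 = 32
byte 3: de ^ 99 = 47
byte 4: 26 ^ 80 = a6
byte 5: 40 ^ 3c = 7c
byte 6: a7 ^ 29 = 8e
byte 7: 97 ^ 43 = d4
byte 8: 01 ^ 99 = 98
byte 9: 67 ^ 80 = e7
byte 10: bb ^ 3c = 87

77b63247a67c8ed498e787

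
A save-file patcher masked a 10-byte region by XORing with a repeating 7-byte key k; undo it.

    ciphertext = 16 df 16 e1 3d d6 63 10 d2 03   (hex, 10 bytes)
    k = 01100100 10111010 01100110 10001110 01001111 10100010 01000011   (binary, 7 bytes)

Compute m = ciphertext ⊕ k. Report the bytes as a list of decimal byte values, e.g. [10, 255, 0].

[114, 101, 112, 111, 114, 116, 32, 116, 104, 101]

The 7-byte key repeats, so the effective keystream is 64 ba 66 8e 4f a2 43 64 ba 66.
byte 0: 16 xor 64 = 72
byte 1: df xor ba = 65
byte 2: 16 xor 66 = 70
byte 3: e1 xor 8e = 6f
byte 4: 3d xor 4f = 72
byte 5: d6 xor a2 = 74
byte 6: 63 xor 43 = 20
byte 7: 10 xor 64 = 74
byte 8: d2 xor ba = 68
byte 9: 03 xor 66 = 65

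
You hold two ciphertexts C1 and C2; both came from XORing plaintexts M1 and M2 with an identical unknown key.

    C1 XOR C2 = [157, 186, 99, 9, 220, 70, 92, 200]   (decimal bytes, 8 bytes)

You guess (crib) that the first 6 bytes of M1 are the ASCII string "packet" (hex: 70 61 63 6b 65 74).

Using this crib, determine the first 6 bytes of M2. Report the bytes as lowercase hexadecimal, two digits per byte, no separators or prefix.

Since C1 ⊕ C2 = M1 ⊕ M2, XORing with the guessed M1 bytes yields the corresponding M2 bytes: M2 = (C1 ⊕ C2) ⊕ M1.
byte 0: 157 xor 112 = 237
byte 1: 186 xor  97 = 219
byte 2:  99 xor  99 =   0
byte 3:   9 xor 107 =  98
byte 4: 220 xor 101 = 185
byte 5:  70 xor 116 =  50

eddb0062b932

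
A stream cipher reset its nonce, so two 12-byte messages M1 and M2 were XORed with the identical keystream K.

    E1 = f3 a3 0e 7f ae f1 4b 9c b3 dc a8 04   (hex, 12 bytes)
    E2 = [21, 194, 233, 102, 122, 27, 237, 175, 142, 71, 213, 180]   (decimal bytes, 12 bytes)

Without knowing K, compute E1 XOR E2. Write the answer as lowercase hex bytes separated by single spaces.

E1 ⊕ E2 = (M1 ⊕ K) ⊕ (M2 ⊕ K) = M1 ⊕ M2 — the shared key cancels under XOR.
byte 0: f3 ^ 15 = e6
byte 1: a3 ^ c2 = 61
byte 2: 0e ^ e9 = e7
byte 3: 7f ^ 66 = 19
byte 4: ae ^ 7a = d4
byte 5: f1 ^ 1b = ea
byte 6: 4b ^ ed = a6
byte 7: 9c ^ af = 33
byte 8: b3 ^ 8e = 3d
byte 9: dc ^ 47 = 9b
byte 10: a8 ^ d5 = 7d
byte 11: 04 ^ b4 = b0

e6 61 e7 19 d4 ea a6 33 3d 9b 7d b0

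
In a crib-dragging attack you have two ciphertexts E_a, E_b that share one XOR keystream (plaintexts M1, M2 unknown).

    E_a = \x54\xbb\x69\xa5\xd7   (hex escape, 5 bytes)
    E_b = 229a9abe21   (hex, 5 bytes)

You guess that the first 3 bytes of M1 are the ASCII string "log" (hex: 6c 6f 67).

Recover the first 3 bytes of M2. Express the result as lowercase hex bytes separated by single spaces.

1a 4e 94

First, E_a ⊕ E_b = (M1 ⊕ K) ⊕ (M2 ⊕ K) = M1 ⊕ M2, so the key drops out. Then M2 = (M1 ⊕ M2) ⊕ M1 over the first 3 bytes.
byte 0: (54 ^ 22) ^ 6c = 76 ^ 6c = 1a
byte 1: (bb ^ 9a) ^ 6f = 21 ^ 6f = 4e
byte 2: (69 ^ 9a) ^ 67 = f3 ^ 67 = 94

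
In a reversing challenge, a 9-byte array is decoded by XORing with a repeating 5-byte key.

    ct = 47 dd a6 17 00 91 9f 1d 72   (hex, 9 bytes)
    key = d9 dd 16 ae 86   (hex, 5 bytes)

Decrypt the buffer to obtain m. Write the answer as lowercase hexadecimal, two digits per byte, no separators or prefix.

The 5-byte key repeats, so the effective keystream is d9 dd 16 ae 86 d9 dd 16 ae.
byte 0: 01000111 ^ 11011001 = 10011110
byte 1: 11011101 ^ 11011101 = 00000000
byte 2: 10100110 ^ 00010110 = 10110000
byte 3: 00010111 ^ 10101110 = 10111001
byte 4: 00000000 ^ 10000110 = 10000110
byte 5: 10010001 ^ 11011001 = 01001000
byte 6: 10011111 ^ 11011101 = 01000010
byte 7: 00011101 ^ 00010110 = 00001011
byte 8: 01110010 ^ 10101110 = 11011100

9e00b0b98648420bdc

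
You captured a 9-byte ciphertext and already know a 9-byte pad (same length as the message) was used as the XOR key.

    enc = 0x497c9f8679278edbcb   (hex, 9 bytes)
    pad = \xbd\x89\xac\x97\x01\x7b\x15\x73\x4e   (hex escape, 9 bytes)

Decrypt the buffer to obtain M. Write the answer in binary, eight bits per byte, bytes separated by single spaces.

byte 0: 49 ⊕ bd = f4
byte 1: 7c ⊕ 89 = f5
byte 2: 9f ⊕ ac = 33
byte 3: 86 ⊕ 97 = 11
byte 4: 79 ⊕ 01 = 78
byte 5: 27 ⊕ 7b = 5c
byte 6: 8e ⊕ 15 = 9b
byte 7: db ⊕ 73 = a8
byte 8: cb ⊕ 4e = 85

11110100 11110101 00110011 00010001 01111000 01011100 10011011 10101000 10000101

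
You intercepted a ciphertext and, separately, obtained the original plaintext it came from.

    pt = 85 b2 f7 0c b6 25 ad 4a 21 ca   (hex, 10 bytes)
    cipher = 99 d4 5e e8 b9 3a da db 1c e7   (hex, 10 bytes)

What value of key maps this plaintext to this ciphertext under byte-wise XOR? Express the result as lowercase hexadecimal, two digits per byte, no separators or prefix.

Since cipher = pt ⊕ key, XORing both sides with pt gives key = pt ⊕ cipher.
85 xor 99 = 1c
b2 xor d4 = 66
f7 xor 5e = a9
0c xor e8 = e4
b6 xor b9 = 0f
25 xor 3a = 1f
ad xor da = 77
4a xor db = 91
21 xor 1c = 3d
ca xor e7 = 2d

1c66a9e40f1f77913d2d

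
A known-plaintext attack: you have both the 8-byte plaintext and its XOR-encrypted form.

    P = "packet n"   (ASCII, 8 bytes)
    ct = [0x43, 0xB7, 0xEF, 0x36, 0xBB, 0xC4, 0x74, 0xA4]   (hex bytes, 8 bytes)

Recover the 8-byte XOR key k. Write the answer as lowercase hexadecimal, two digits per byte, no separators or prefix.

Since ct = P ⊕ k, XORing both sides with P gives k = P ⊕ ct.
112 XOR  67 =  51
 97 XOR 183 = 214
 99 XOR 239 = 140
107 XOR  54 =  93
101 XOR 187 = 222
116 XOR 196 = 176
 32 XOR 116 =  84
110 XOR 164 = 202

33d68c5ddeb054ca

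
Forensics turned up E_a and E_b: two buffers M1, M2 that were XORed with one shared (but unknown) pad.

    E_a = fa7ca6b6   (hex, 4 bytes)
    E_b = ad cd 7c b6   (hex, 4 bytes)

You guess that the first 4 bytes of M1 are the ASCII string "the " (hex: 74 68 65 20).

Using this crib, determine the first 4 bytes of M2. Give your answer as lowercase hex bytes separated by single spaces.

23 d9 bf 20

First, E_a ⊕ E_b = (M1 ⊕ K) ⊕ (M2 ⊕ K) = M1 ⊕ M2, so the key drops out. Then M2 = (M1 ⊕ M2) ⊕ M1 over the first 4 bytes.
byte 0: (fa XOR ad) XOR 74 = 57 XOR 74 = 23
byte 1: (7c XOR cd) XOR 68 = b1 XOR 68 = d9
byte 2: (a6 XOR 7c) XOR 65 = da XOR 65 = bf
byte 3: (b6 XOR b6) XOR 20 = 00 XOR 20 = 20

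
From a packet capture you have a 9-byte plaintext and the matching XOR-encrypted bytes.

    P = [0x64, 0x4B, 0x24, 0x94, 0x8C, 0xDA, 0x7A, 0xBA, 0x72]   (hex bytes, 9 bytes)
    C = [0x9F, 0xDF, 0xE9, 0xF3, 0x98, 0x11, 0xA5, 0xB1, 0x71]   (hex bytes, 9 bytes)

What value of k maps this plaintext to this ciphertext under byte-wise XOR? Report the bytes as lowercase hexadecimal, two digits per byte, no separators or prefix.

fb94cd6714cbdf0b03

Since C = P ⊕ k, XORing both sides with P gives k = P ⊕ C.
byte 0: 100 ⊕ 159 = 251
byte 1:  75 ⊕ 223 = 148
byte 2:  36 ⊕ 233 = 205
byte 3: 148 ⊕ 243 = 103
byte 4: 140 ⊕ 152 =  20
byte 5: 218 ⊕  17 = 203
byte 6: 122 ⊕ 165 = 223
byte 7: 186 ⊕ 177 =  11
byte 8: 114 ⊕ 113 =   3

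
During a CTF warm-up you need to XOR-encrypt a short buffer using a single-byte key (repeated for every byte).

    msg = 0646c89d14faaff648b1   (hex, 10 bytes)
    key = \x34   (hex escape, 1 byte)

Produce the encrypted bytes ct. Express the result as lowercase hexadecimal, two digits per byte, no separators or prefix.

3272fca920ce9bc27c85

The 1-byte key repeats, so the effective keystream is 34 34 34 34 34 34 34 34 34 34.
byte 0: 06 ⊕ 34 = 32
byte 1: 46 ⊕ 34 = 72
byte 2: c8 ⊕ 34 = fc
byte 3: 9d ⊕ 34 = a9
byte 4: 14 ⊕ 34 = 20
byte 5: fa ⊕ 34 = ce
byte 6: af ⊕ 34 = 9b
byte 7: f6 ⊕ 34 = c2
byte 8: 48 ⊕ 34 = 7c
byte 9: b1 ⊕ 34 = 85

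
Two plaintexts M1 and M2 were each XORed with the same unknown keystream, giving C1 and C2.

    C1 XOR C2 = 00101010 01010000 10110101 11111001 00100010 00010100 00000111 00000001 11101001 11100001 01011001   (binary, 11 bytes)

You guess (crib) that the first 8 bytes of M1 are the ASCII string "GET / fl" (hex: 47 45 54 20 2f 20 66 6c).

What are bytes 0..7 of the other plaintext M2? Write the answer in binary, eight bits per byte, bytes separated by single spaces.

01101101 00010101 11100001 11011001 00001101 00110100 01100001 01101101

Since C1 ⊕ C2 = M1 ⊕ M2, XORing with the guessed M1 bytes yields the corresponding M2 bytes: M2 = (C1 ⊕ C2) ⊕ M1.
byte 0: 2a XOR 47 = 6d
byte 1: 50 XOR 45 = 15
byte 2: b5 XOR 54 = e1
byte 3: f9 XOR 20 = d9
byte 4: 22 XOR 2f = 0d
byte 5: 14 XOR 20 = 34
byte 6: 07 XOR 66 = 61
byte 7: 01 XOR 6c = 6d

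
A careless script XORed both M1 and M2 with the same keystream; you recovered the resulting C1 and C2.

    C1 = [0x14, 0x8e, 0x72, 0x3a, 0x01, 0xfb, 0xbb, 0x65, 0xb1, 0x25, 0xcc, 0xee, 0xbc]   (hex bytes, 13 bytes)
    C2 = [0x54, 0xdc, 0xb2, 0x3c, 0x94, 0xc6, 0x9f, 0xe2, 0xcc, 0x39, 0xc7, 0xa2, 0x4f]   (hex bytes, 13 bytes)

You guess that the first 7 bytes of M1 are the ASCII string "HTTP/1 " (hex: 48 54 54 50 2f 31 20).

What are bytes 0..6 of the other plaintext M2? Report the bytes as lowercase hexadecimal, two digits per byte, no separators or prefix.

First, C1 ⊕ C2 = (M1 ⊕ K) ⊕ (M2 ⊕ K) = M1 ⊕ M2, so the key drops out. Then M2 = (M1 ⊕ M2) ⊕ M1 over the first 7 bytes.
byte 0: (14 XOR 54) XOR 48 = 40 XOR 48 = 08
byte 1: (8e XOR dc) XOR 54 = 52 XOR 54 = 06
byte 2: (72 XOR b2) XOR 54 = c0 XOR 54 = 94
byte 3: (3a XOR 3c) XOR 50 = 06 XOR 50 = 56
byte 4: (01 XOR 94) XOR 2f = 95 XOR 2f = ba
byte 5: (fb XOR c6) XOR 31 = 3d XOR 31 = 0c
byte 6: (bb XOR 9f) XOR 20 = 24 XOR 20 = 04

08069456ba0c04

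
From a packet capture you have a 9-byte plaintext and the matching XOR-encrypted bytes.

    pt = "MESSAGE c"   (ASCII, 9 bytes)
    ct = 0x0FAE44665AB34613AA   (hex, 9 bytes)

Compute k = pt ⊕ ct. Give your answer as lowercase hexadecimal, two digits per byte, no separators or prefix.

Since ct = pt ⊕ k, XORing both sides with pt gives k = pt ⊕ ct.
byte 0: 4d xor 0f = 42
byte 1: 45 xor ae = eb
byte 2: 53 xor 44 = 17
byte 3: 53 xor 66 = 35
byte 4: 41 xor 5a = 1b
byte 5: 47 xor b3 = f4
byte 6: 45 xor 46 = 03
byte 7: 20 xor 13 = 33
byte 8: 63 xor aa = c9

42eb17351bf40333c9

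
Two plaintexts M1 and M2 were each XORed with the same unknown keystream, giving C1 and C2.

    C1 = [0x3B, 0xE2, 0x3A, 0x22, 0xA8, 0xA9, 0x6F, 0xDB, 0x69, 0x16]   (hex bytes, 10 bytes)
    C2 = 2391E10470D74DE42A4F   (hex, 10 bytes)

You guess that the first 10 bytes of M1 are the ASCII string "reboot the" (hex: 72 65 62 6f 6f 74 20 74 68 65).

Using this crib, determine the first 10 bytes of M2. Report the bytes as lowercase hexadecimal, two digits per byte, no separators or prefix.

6a16b949b70a024b2b3c

First, C1 ⊕ C2 = (M1 ⊕ K) ⊕ (M2 ⊕ K) = M1 ⊕ M2, so the key drops out. Then M2 = (M1 ⊕ M2) ⊕ M1 over the first 10 bytes.
byte 0: (3b ⊕ 23) ⊕ 72 = 18 ⊕ 72 = 6a
byte 1: (e2 ⊕ 91) ⊕ 65 = 73 ⊕ 65 = 16
byte 2: (3a ⊕ e1) ⊕ 62 = db ⊕ 62 = b9
byte 3: (22 ⊕ 04) ⊕ 6f = 26 ⊕ 6f = 49
byte 4: (a8 ⊕ 70) ⊕ 6f = d8 ⊕ 6f = b7
byte 5: (a9 ⊕ d7) ⊕ 74 = 7e ⊕ 74 = 0a
byte 6: (6f ⊕ 4d) ⊕ 20 = 22 ⊕ 20 = 02
byte 7: (db ⊕ e4) ⊕ 74 = 3f ⊕ 74 = 4b
byte 8: (69 ⊕ 2a) ⊕ 68 = 43 ⊕ 68 = 2b
byte 9: (16 ⊕ 4f) ⊕ 65 = 59 ⊕ 65 = 3c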